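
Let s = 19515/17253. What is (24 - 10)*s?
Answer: 91070/5751 ≈ 15.836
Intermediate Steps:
s = 6505/5751 (s = 19515*(1/17253) = 6505/5751 ≈ 1.1311)
(24 - 10)*s = (24 - 10)*(6505/5751) = 14*(6505/5751) = 91070/5751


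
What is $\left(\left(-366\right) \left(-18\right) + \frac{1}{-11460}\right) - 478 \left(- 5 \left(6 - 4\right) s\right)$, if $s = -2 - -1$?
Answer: $\frac{20719679}{11460} \approx 1808.0$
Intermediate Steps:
$s = -1$ ($s = -2 + 1 = -1$)
$\left(\left(-366\right) \left(-18\right) + \frac{1}{-11460}\right) - 478 \left(- 5 \left(6 - 4\right) s\right) = \left(\left(-366\right) \left(-18\right) + \frac{1}{-11460}\right) - 478 \left(- 5 \left(6 - 4\right) \left(-1\right)\right) = \left(6588 - \frac{1}{11460}\right) - 478 \left(- 5 \cdot 2 \left(-1\right)\right) = \frac{75498479}{11460} - 478 \left(\left(-5\right) \left(-2\right)\right) = \frac{75498479}{11460} - 4780 = \frac{20719679}{11460}$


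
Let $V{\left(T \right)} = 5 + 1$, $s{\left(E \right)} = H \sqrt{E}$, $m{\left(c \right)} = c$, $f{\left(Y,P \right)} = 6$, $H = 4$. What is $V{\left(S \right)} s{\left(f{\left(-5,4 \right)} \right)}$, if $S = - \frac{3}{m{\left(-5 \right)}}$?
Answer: $24 \sqrt{6} \approx 58.788$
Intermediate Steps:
$s{\left(E \right)} = 4 \sqrt{E}$
$S = \frac{3}{5}$ ($S = - \frac{3}{-5} = \left(-3\right) \left(- \frac{1}{5}\right) = \frac{3}{5} \approx 0.6$)
$V{\left(T \right)} = 6$
$V{\left(S \right)} s{\left(f{\left(-5,4 \right)} \right)} = 6 \cdot 4 \sqrt{6} = 24 \sqrt{6}$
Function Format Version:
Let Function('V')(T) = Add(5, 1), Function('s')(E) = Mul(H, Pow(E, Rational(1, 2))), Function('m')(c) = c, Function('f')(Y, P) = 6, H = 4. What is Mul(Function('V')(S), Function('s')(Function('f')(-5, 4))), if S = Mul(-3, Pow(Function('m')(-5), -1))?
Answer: Mul(24, Pow(6, Rational(1, 2))) ≈ 58.788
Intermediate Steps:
Function('s')(E) = Mul(4, Pow(E, Rational(1, 2)))
S = Rational(3, 5) (S = Mul(-3, Pow(-5, -1)) = Mul(-3, Rational(-1, 5)) = Rational(3, 5) ≈ 0.60000)
Function('V')(T) = 6
Mul(Function('V')(S), Function('s')(Function('f')(-5, 4))) = Mul(6, Mul(4, Pow(6, Rational(1, 2)))) = Mul(24, Pow(6, Rational(1, 2)))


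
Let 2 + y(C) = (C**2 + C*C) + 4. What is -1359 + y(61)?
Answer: 6085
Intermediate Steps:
y(C) = 2 + 2*C**2 (y(C) = -2 + ((C**2 + C*C) + 4) = -2 + ((C**2 + C**2) + 4) = -2 + (2*C**2 + 4) = -2 + (4 + 2*C**2) = 2 + 2*C**2)
-1359 + y(61) = -1359 + (2 + 2*61**2) = -1359 + (2 + 2*3721) = -1359 + (2 + 7442) = -1359 + 7444 = 6085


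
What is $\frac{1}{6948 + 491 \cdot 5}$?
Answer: $\frac{1}{9403} \approx 0.00010635$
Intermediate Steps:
$\frac{1}{6948 + 491 \cdot 5} = \frac{1}{6948 + 2455} = \frac{1}{9403}$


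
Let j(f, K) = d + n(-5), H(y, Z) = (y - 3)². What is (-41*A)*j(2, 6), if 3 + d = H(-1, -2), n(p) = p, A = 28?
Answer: -9184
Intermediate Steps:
H(y, Z) = (-3 + y)²
d = 13 (d = -3 + (-3 - 1)² = -3 + (-4)² = -3 + 16 = 13)
j(f, K) = 8 (j(f, K) = 13 - 5 = 8)
(-41*A)*j(2, 6) = -41*28*8 = -1148*8 = -9184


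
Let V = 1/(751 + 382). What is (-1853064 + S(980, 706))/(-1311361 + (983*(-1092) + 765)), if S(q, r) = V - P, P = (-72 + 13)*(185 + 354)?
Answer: 1031745489/1350554128 ≈ 0.76394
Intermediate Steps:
V = 1/1133 ≈ 0.00088261
P = -31801 (P = -59*539 = -31801)
S(q, r) = 36030534/1133 (S(q, r) = 1/1133 - 1*(-31801) = 1/1133 + 31801 = 36030534/1133)
(-1853064 + S(980, 706))/(-1311361 + (983*(-1092) + 765)) = (-1853064 + 36030534/1133)/(-1311361 + (983*(-1092) + 765)) = -2063490978/(1133*(-1311361 + (-1073436 + 765))) = -2063490978/(1133*(-1311361 - 1072671)) = -2063490978/1133/(-2384032) = -2063490978/1133*(-1/2384032) = 1031745489/1350554128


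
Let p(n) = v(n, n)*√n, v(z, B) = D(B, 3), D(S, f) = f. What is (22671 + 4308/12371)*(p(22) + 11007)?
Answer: 3087103009743/12371 + 841401747*√22/12371 ≈ 2.4986e+8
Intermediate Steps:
v(z, B) = 3
p(n) = 3*√n
(22671 + 4308/12371)*(p(22) + 11007) = (22671 + 4308/12371)*(3*√22 + 11007) = (22671 + 4308*(1/12371))*(11007 + 3*√22) = (22671 + 4308/12371)*(11007 + 3*√22) = 280467249*(11007 + 3*√22)/12371 = 3087103009743/12371 + 841401747*√22/12371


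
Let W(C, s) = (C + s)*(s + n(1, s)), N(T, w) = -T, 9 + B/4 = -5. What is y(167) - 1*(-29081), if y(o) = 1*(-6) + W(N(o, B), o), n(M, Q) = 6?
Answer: 29075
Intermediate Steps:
B = -56 (B = -36 + 4*(-5) = -36 - 20 = -56)
W(C, s) = (6 + s)*(C + s) (W(C, s) = (C + s)*(s + 6) = (C + s)*(6 + s) = (6 + s)*(C + s))
y(o) = -6 (y(o) = 1*(-6) + (o² + 6*(-o) + 6*o + (-o)*o) = -6 + (o² - 6*o + 6*o - o²) = -6 + 0 = -6)
y(167) - 1*(-29081) = -6 - 1*(-29081) = -6 + 29081 = 29075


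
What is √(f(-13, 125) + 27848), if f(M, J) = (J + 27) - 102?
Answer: √27898 ≈ 167.03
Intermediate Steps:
f(M, J) = -75 + J (f(M, J) = (27 + J) - 102 = -75 + J)
√(f(-13, 125) + 27848) = √((-75 + 125) + 27848) = √(50 + 27848) = √27898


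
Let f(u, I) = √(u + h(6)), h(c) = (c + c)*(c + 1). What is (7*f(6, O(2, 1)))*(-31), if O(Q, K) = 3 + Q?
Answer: -651*√10 ≈ -2058.6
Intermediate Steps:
h(c) = 2*c*(1 + c) (h(c) = (2*c)*(1 + c) = 2*c*(1 + c))
f(u, I) = √(84 + u) (f(u, I) = √(u + 2*6*(1 + 6)) = √(u + 2*6*7) = √(u + 84) = √(84 + u))
(7*f(6, O(2, 1)))*(-31) = (7*√(84 + 6))*(-31) = (7*√90)*(-31) = (7*(3*√10))*(-31) = (21*√10)*(-31) = -651*√10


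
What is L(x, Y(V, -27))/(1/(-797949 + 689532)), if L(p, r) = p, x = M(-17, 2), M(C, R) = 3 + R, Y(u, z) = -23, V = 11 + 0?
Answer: -542085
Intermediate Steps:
V = 11
x = 5 (x = 3 + 2 = 5)
L(x, Y(V, -27))/(1/(-797949 + 689532)) = 5/(1/(-797949 + 689532)) = 5/(1/(-108417)) = 5/(-1/108417) = 5*(-108417) = -542085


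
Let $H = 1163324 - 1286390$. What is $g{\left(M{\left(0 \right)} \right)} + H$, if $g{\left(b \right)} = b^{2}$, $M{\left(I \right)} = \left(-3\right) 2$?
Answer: $-123030$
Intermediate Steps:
$M{\left(I \right)} = -6$
$H = -123066$ ($H = 1163324 - 1286390 = -123066$)
$g{\left(M{\left(0 \right)} \right)} + H = \left(-6\right)^{2} - 123066 = 36 - 123066 = -123030$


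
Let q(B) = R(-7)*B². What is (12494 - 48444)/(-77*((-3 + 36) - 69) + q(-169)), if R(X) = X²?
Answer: -35950/1402261 ≈ -0.025637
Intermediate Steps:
q(B) = 49*B² (q(B) = (-7)²*B² = 49*B²)
(12494 - 48444)/(-77*((-3 + 36) - 69) + q(-169)) = (12494 - 48444)/(-77*((-3 + 36) - 69) + 49*(-169)²) = -35950/(-77*(33 - 69) + 49*28561) = -35950/(-77*(-36) + 1399489) = -35950/(2772 + 1399489) = -35950/1402261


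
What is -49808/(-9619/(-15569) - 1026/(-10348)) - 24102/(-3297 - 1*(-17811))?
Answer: -9705825882978563/139710803657 ≈ -69471.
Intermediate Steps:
-49808/(-9619/(-15569) - 1026/(-10348)) - 24102/(-3297 - 1*(-17811)) = -49808/(-9619*(-1/15569) - 1026*(-1/10348)) - 24102/(-3297 + 17811) = -49808/(9619/15569 + 513/5174) - 24102/14514 = -49808/57755603/80554006 - 24102*1/14514 = -49808*80554006/57755603 - 4017/2419 = -4012233930848/57755603 - 4017/2419 = -9705825882978563/139710803657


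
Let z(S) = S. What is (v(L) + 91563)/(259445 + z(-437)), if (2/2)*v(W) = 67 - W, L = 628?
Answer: 15167/43168 ≈ 0.35135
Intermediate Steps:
v(W) = 67 - W
(v(L) + 91563)/(259445 + z(-437)) = ((67 - 1*628) + 91563)/(259445 - 437) = ((67 - 628) + 91563)/259008 = (-561 + 91563)*(1/259008) = 91002*(1/259008) = 15167/43168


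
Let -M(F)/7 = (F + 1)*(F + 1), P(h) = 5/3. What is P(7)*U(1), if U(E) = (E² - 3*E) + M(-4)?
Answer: -325/3 ≈ -108.33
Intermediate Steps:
P(h) = 5/3 (P(h) = 5*(⅓) = 5/3)
M(F) = -7*(1 + F)² (M(F) = -7*(F + 1)*(F + 1) = -7*(1 + F)*(1 + F) = -7*(1 + F)²)
U(E) = -63 + E² - 3*E (U(E) = (E² - 3*E) - 7*(1 - 4)² = (E² - 3*E) - 7*(-3)² = (E² - 3*E) - 7*9 = (E² - 3*E) - 63 = -63 + E² - 3*E)
P(7)*U(1) = 5*(-63 + 1² - 3*1)/3 = 5*(-63 + 1 - 3)/3 = (5/3)*(-65) = -325/3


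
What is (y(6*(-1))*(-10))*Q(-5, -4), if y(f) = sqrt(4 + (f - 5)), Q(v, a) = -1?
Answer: 10*I*sqrt(7) ≈ 26.458*I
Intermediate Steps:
y(f) = sqrt(-1 + f) (y(f) = sqrt(4 + (-5 + f)) = sqrt(-1 + f))
(y(6*(-1))*(-10))*Q(-5, -4) = (sqrt(-1 + 6*(-1))*(-10))*(-1) = (sqrt(-1 - 6)*(-10))*(-1) = (sqrt(-7)*(-10))*(-1) = ((I*sqrt(7))*(-10))*(-1) = -10*I*sqrt(7)*(-1) = 10*I*sqrt(7)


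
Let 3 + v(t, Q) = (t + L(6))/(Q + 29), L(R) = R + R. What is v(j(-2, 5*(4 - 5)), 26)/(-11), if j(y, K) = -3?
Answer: 156/605 ≈ 0.25785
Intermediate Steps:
L(R) = 2*R
v(t, Q) = -3 + (12 + t)/(29 + Q) (v(t, Q) = -3 + (t + 2*6)/(Q + 29) = -3 + (t + 12)/(29 + Q) = -3 + (12 + t)/(29 + Q))
v(j(-2, 5*(4 - 5)), 26)/(-11) = ((-75 - 3 - 3*26)/(29 + 26))/(-11) = ((-75 - 3 - 78)/55)*(-1/11) = ((1/55)*(-156))*(-1/11) = -156/55*(-1/11) = 156/605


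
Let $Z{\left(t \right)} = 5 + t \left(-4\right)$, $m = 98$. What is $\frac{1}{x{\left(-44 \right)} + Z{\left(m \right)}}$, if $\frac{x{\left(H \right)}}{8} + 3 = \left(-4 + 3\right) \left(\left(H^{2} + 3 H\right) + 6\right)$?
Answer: $- \frac{1}{14891} \approx -6.7155 \cdot 10^{-5}$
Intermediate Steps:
$Z{\left(t \right)} = 5 - 4 t$
$x{\left(H \right)} = -72 - 24 H - 8 H^{2}$ ($x{\left(H \right)} = -24 + 8 \left(-4 + 3\right) \left(\left(H^{2} + 3 H\right) + 6\right) = -24 + 8 \left(- (6 + H^{2} + 3 H)\right) = -24 + 8 \left(-6 - H^{2} - 3 H\right) = -24 - \left(48 + 8 H^{2} + 24 H\right) = -72 - 24 H - 8 H^{2}$)
$\frac{1}{x{\left(-44 \right)} + Z{\left(m \right)}} = \frac{1}{\left(-72 - -1056 - 8 \left(-44\right)^{2}\right) + \left(5 - 392\right)} = \frac{1}{\left(-72 + 1056 - 15488\right) + \left(5 - 392\right)} = \frac{1}{\left(-72 + 1056 - 15488\right) - 387} = \frac{1}{-14504 - 387} = \frac{1}{-14891} = - \frac{1}{14891}$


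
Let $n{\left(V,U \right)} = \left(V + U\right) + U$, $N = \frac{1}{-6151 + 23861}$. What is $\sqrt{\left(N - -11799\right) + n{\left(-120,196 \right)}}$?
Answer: $\frac{\sqrt{3785997948810}}{17710} \approx 109.87$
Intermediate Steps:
$N = \frac{1}{17710} \approx 5.6465 \cdot 10^{-5}$
$n{\left(V,U \right)} = V + 2 U$ ($n{\left(V,U \right)} = \left(U + V\right) + U = V + 2 U$)
$\sqrt{\left(N - -11799\right) + n{\left(-120,196 \right)}} = \sqrt{\left(\frac{1}{17710} - -11799\right) + \left(-120 + 2 \cdot 196\right)} = \sqrt{\left(\frac{1}{17710} + 11799\right) + \left(-120 + 392\right)} = \sqrt{\frac{208960291}{17710} + 272} = \sqrt{\frac{213777411}{17710}} = \frac{\sqrt{3785997948810}}{17710}$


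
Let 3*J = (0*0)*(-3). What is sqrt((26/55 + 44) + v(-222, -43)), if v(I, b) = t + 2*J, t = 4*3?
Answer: sqrt(170830)/55 ≈ 7.5148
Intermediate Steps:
t = 12
J = 0 (J = ((0*0)*(-3))/3 = (0*(-3))/3 = (1/3)*0 = 0)
v(I, b) = 12 (v(I, b) = 12 + 2*0 = 12 + 0 = 12)
sqrt((26/55 + 44) + v(-222, -43)) = sqrt((26/55 + 44) + 12) = sqrt(2446/55 + 12) = sqrt(3106/55) = sqrt(170830)/55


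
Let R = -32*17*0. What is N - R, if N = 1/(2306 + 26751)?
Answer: 1/29057 ≈ 3.4415e-5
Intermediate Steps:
N = 1/29057 ≈ 3.4415e-5
R = 0 (R = -544*0 = 0)
N - R = 1/29057 - 1*0 = 1/29057 + 0 = 1/29057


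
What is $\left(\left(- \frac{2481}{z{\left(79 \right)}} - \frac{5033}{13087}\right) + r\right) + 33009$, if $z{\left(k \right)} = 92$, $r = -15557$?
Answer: $\frac{912145475}{52348} \approx 17425.0$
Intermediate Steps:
$\left(\left(- \frac{2481}{z{\left(79 \right)}} - \frac{5033}{13087}\right) + r\right) + 33009 = \left(\left(- \frac{2481}{92} - \frac{5033}{13087}\right) - 15557\right) + 33009 = \left(- \frac{1431821}{52348} - 15557\right) + 33009 = - \frac{815809657}{52348} + 33009 = \frac{912145475}{52348}$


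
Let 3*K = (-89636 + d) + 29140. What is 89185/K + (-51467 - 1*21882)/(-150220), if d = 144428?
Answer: 2896777523/788016565 ≈ 3.6760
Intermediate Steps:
K = 83932/3 (K = ((-89636 + 144428) + 29140)/3 = (54792 + 29140)/3 = (1/3)*83932 = 83932/3 ≈ 27977.)
89185/K + (-51467 - 1*21882)/(-150220) = 89185/(83932/3) + (-51467 - 1*21882)/(-150220) = 89185*(3/83932) + (-51467 - 21882)*(-1/150220) = 267555/83932 - 73349*(-1/150220) = 267555/83932 + 73349/150220 = 2896777523/788016565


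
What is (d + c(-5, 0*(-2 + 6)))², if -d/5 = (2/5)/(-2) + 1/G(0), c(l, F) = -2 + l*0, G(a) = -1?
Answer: 16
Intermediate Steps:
c(l, F) = -2 (c(l, F) = -2 + 0 = -2)
d = 6 (d = -5*((2/5)/(-2) + 1/(-1)) = -5*((2*(⅕))*(-½) + 1*(-1)) = -5*((⅖)*(-½) - 1) = -5*(-⅕ - 1) = -5*(-6/5) = 6)
(d + c(-5, 0*(-2 + 6)))² = (6 - 2)² = 4² = 16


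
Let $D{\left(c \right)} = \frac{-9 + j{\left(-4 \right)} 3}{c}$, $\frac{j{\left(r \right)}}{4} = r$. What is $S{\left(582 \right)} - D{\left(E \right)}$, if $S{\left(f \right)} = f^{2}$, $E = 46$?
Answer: $\frac{15581361}{46} \approx 3.3873 \cdot 10^{5}$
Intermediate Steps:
$j{\left(r \right)} = 4 r$
$D{\left(c \right)} = - \frac{57}{c}$ ($D{\left(c \right)} = \frac{-9 + 4 \left(-4\right) 3}{c} = \frac{-9 - 48}{c} = - \frac{57}{c}$)
$S{\left(582 \right)} - D{\left(E \right)} = 582^{2} - - \frac{57}{46} = 338724 - \left(-57\right) \frac{1}{46} = 338724 - - \frac{57}{46} = 338724 + \frac{57}{46} = \frac{15581361}{46}$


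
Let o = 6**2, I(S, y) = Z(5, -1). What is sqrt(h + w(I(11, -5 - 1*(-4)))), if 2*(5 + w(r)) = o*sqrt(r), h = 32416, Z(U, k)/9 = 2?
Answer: sqrt(32411 + 54*sqrt(2)) ≈ 180.24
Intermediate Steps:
Z(U, k) = 18 (Z(U, k) = 9*2 = 18)
I(S, y) = 18
o = 36
w(r) = -5 + 18*sqrt(r) (w(r) = -5 + (36*sqrt(r))/2 = -5 + 18*sqrt(r))
sqrt(h + w(I(11, -5 - 1*(-4)))) = sqrt(32416 + (-5 + 18*sqrt(18))) = sqrt(32416 + (-5 + 18*(3*sqrt(2)))) = sqrt(32416 + (-5 + 54*sqrt(2))) = sqrt(32411 + 54*sqrt(2))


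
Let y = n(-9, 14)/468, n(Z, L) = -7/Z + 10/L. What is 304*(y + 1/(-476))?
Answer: 41420/125307 ≈ 0.33055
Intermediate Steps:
y = 47/14742 (y = (-7/(-9) + 10/14)/468 = (-7*(-1/9) + 10*(1/14))*(1/468) = (7/9 + 5/7)*(1/468) = (94/63)*(1/468) = 47/14742 ≈ 0.0031882)
304*(y + 1/(-476)) = 304*(47/14742 + 1/(-476)) = 304*(47/14742 - 1/476) = 304*(545/501228) = 41420/125307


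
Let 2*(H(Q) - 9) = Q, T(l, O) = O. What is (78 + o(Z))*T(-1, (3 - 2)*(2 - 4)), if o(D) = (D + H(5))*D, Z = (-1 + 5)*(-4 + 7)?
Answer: -720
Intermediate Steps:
H(Q) = 9 + Q/2
Z = 12 (Z = 4*3 = 12)
o(D) = D*(23/2 + D) (o(D) = (D + (9 + (½)*5))*D = (D + (9 + 5/2))*D = (D + 23/2)*D = (23/2 + D)*D = D*(23/2 + D))
(78 + o(Z))*T(-1, (3 - 2)*(2 - 4)) = (78 + (½)*12*(23 + 2*12))*((3 - 2)*(2 - 4)) = (78 + (½)*12*(23 + 24))*(1*(-2)) = (78 + (½)*12*47)*(-2) = (78 + 282)*(-2) = 360*(-2) = -720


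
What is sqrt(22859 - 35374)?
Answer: I*sqrt(12515) ≈ 111.87*I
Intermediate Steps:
sqrt(22859 - 35374) = sqrt(-12515) = I*sqrt(12515)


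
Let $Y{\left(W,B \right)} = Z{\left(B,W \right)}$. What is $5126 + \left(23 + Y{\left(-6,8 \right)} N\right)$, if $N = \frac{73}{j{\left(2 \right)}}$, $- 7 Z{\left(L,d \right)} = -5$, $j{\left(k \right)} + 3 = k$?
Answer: $\frac{35678}{7} \approx 5096.9$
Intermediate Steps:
$j{\left(k \right)} = -3 + k$
$Z{\left(L,d \right)} = \frac{5}{7}$ ($Z{\left(L,d \right)} = \left(- \frac{1}{7}\right) \left(-5\right) = \frac{5}{7}$)
$Y{\left(W,B \right)} = \frac{5}{7}$
$N = -73$ ($N = \frac{73}{-3 + 2} = \frac{73}{-1} = 73 \left(-1\right) = -73$)
$5126 + \left(23 + Y{\left(-6,8 \right)} N\right) = 5126 + \left(23 + \frac{5}{7} \left(-73\right)\right) = 5126 + \left(23 - \frac{365}{7}\right) = 5126 - \frac{204}{7} = \frac{35678}{7}$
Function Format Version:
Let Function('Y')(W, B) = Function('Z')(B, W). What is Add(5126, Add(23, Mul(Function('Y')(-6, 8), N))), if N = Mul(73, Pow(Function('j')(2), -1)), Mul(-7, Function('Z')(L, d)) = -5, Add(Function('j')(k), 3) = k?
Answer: Rational(35678, 7) ≈ 5096.9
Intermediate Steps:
Function('j')(k) = Add(-3, k)
Function('Z')(L, d) = Rational(5, 7) (Function('Z')(L, d) = Mul(Rational(-1, 7), -5) = Rational(5, 7))
Function('Y')(W, B) = Rational(5, 7)
N = -73 (N = Mul(73, Pow(Add(-3, 2), -1)) = Mul(73, Pow(-1, -1)) = Mul(73, -1) = -73)
Add(5126, Add(23, Mul(Function('Y')(-6, 8), N))) = Add(5126, Add(23, Mul(Rational(5, 7), -73))) = Add(5126, Add(23, Rational(-365, 7))) = Add(5126, Rational(-204, 7)) = Rational(35678, 7)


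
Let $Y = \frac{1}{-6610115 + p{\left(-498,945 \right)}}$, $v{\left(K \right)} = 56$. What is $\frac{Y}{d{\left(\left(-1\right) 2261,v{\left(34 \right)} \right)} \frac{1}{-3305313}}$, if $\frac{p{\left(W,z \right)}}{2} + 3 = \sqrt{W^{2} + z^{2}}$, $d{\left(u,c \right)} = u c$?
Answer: $- \frac{3121216981839}{790331556435656200} - \frac{9915939 \sqrt{126781}}{2766160447524796700} \approx -3.9505 \cdot 10^{-6}$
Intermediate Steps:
$d{\left(u,c \right)} = c u$
$p{\left(W,z \right)} = -6 + 2 \sqrt{W^{2} + z^{2}}$
$Y = \frac{1}{-6610121 + 6 \sqrt{126781}}$ ($Y = \frac{1}{-6610115 - \left(6 - 2 \sqrt{\left(-498\right)^{2} + 945^{2}}\right)} = \frac{1}{-6610115 - \left(6 - 2 \sqrt{248004 + 893025}\right)} = \frac{1}{-6610115 - \left(6 - 2 \sqrt{1141029}\right)} = \frac{1}{-6610115 - \left(6 - 2 \cdot 3 \sqrt{126781}\right)} = \frac{1}{-6610115 - \left(6 - 6 \sqrt{126781}\right)} = \frac{1}{-6610121 + 6 \sqrt{126781}} \approx -1.5133 \cdot 10^{-7}$)
$\frac{Y}{d{\left(\left(-1\right) 2261,v{\left(34 \right)} \right)} \frac{1}{-3305313}} = \frac{- \frac{6610121}{43693695070525} - \frac{6 \sqrt{126781}}{43693695070525}}{56 \left(\left(-1\right) 2261\right) \frac{1}{-3305313}} = \frac{- \frac{6610121}{43693695070525} - \frac{6 \sqrt{126781}}{43693695070525}}{56 \left(-2261\right) \left(- \frac{1}{3305313}\right)} = \frac{- \frac{6610121}{43693695070525} - \frac{6 \sqrt{126781}}{43693695070525}}{\left(-126616\right) \left(- \frac{1}{3305313}\right)} = \frac{- \frac{6610121}{43693695070525} - \frac{6 \sqrt{126781}}{43693695070525}}{\frac{126616}{3305313}} = \left(- \frac{6610121}{43693695070525} - \frac{6 \sqrt{126781}}{43693695070525}\right) \frac{3305313}{126616} = - \frac{3121216981839}{790331556435656200} - \frac{9915939 \sqrt{126781}}{2766160447524796700}$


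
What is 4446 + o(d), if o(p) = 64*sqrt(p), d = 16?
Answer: 4702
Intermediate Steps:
4446 + o(d) = 4446 + 64*sqrt(16) = 4446 + 64*4 = 4446 + 256 = 4702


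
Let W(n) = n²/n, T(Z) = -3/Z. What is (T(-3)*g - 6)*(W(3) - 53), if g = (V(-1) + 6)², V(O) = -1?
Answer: -950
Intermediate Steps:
g = 25 (g = (-1 + 6)² = 5² = 25)
W(n) = n
(T(-3)*g - 6)*(W(3) - 53) = (-3/(-3)*25 - 6)*(3 - 53) = (-3*(-⅓)*25 - 6)*(-50) = (1*25 - 6)*(-50) = (25 - 6)*(-50) = 19*(-50) = -950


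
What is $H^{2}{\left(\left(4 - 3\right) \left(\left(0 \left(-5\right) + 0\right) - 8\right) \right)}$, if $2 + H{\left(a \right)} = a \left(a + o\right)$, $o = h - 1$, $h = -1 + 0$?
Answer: $6084$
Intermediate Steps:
$h = -1$
$o = -2$ ($o = -1 - 1 = -2$)
$H{\left(a \right)} = -2 + a \left(-2 + a\right)$ ($H{\left(a \right)} = -2 + a \left(a - 2\right) = -2 + a \left(-2 + a\right)$)
$H^{2}{\left(\left(4 - 3\right) \left(\left(0 \left(-5\right) + 0\right) - 8\right) \right)} = \left(-2 + \left(\left(4 - 3\right) \left(\left(0 \left(-5\right) + 0\right) - 8\right)\right)^{2} - 2 \left(4 - 3\right) \left(\left(0 \left(-5\right) + 0\right) - 8\right)\right)^{2} = \left(-2 + \left(1 \left(\left(0 + 0\right) - 8\right)\right)^{2} - 2 \cdot 1 \left(\left(0 + 0\right) - 8\right)\right)^{2} = \left(-2 + \left(1 \left(0 - 8\right)\right)^{2} - 2 \cdot 1 \left(0 - 8\right)\right)^{2} = \left(-2 + \left(1 \left(-8\right)\right)^{2} - 2 \cdot 1 \left(-8\right)\right)^{2} = \left(-2 + \left(-8\right)^{2} - -16\right)^{2} = \left(-2 + 64 + 16\right)^{2} = 78^{2} = 6084$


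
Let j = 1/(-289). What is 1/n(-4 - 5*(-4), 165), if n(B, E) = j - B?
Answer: -289/4625 ≈ -0.062486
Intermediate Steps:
j = -1/289 ≈ -0.0034602
n(B, E) = -1/289 - B
1/n(-4 - 5*(-4), 165) = 1/(-1/289 - (-4 - 5*(-4))) = 1/(-1/289 - (-4 + 20)) = 1/(-1/289 - 1*16) = 1/(-1/289 - 16) = 1/(-4625/289) = -289/4625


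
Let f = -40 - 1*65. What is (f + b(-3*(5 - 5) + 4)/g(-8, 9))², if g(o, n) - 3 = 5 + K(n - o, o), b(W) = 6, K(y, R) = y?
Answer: 6859161/625 ≈ 10975.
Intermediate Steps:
f = -105 (f = -40 - 65 = -105)
g(o, n) = 8 + n - o (g(o, n) = 3 + (5 + (n - o)) = 3 + (5 + n - o) = 8 + n - o)
(f + b(-3*(5 - 5) + 4)/g(-8, 9))² = (-105 + 6/(8 + 9 - 1*(-8)))² = (-105 + 6/(8 + 9 + 8))² = (-105 + 6/25)² = (-2619/25)² = 6859161/625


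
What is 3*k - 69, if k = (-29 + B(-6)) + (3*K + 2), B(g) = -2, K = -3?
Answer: -183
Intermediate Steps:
k = -38 (k = (-29 - 2) + (3*(-3) + 2) = -31 + (-9 + 2) = -31 - 7 = -38)
3*k - 69 = 3*(-38) - 69 = -114 - 69 = -183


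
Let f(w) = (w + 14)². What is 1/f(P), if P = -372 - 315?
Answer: 1/452929 ≈ 2.2079e-6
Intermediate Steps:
P = -687
f(w) = (14 + w)²
1/f(P) = 1/((14 - 687)²) = 1/((-673)²) = 1/452929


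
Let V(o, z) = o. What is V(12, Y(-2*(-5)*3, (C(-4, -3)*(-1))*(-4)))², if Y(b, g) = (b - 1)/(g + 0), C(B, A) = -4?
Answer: 144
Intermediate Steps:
Y(b, g) = (-1 + b)/g
V(12, Y(-2*(-5)*3, (C(-4, -3)*(-1))*(-4)))² = 12² = 144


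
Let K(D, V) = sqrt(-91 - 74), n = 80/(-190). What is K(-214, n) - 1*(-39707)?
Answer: 39707 + I*sqrt(165) ≈ 39707.0 + 12.845*I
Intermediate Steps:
n = -8/19 (n = 80*(-1/190) = -8/19 ≈ -0.42105)
K(D, V) = I*sqrt(165) (K(D, V) = sqrt(-165) = I*sqrt(165))
K(-214, n) - 1*(-39707) = I*sqrt(165) - 1*(-39707) = I*sqrt(165) + 39707 = 39707 + I*sqrt(165)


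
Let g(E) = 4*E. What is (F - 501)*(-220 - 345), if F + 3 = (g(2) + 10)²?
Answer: 101700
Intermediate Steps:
F = 321 (F = -3 + (4*2 + 10)² = -3 + (8 + 10)² = -3 + 18² = -3 + 324 = 321)
(F - 501)*(-220 - 345) = (321 - 501)*(-220 - 345) = -180*(-565) = 101700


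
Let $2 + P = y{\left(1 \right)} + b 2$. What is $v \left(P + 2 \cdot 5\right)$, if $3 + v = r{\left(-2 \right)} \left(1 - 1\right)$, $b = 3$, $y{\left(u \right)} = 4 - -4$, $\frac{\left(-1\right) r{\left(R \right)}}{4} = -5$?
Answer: $-66$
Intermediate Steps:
$r{\left(R \right)} = 20$ ($r{\left(R \right)} = \left(-4\right) \left(-5\right) = 20$)
$y{\left(u \right)} = 8$ ($y{\left(u \right)} = 4 + 4 = 8$)
$v = -3$ ($v = -3 + 20 \left(1 - 1\right) = -3 + 20 \cdot 0 = -3 + 0 = -3$)
$P = 12$ ($P = -2 + \left(8 + 3 \cdot 2\right) = -2 + \left(8 + 6\right) = -2 + 14 = 12$)
$v \left(P + 2 \cdot 5\right) = - 3 \left(12 + 2 \cdot 5\right) = - 3 \left(12 + 10\right) = \left(-3\right) 22 = -66$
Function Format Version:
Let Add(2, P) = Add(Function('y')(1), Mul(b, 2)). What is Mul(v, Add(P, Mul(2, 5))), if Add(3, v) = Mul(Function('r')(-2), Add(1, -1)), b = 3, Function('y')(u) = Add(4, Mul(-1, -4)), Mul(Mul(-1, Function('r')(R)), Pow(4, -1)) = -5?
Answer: -66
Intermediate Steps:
Function('r')(R) = 20 (Function('r')(R) = Mul(-4, -5) = 20)
Function('y')(u) = 8 (Function('y')(u) = Add(4, 4) = 8)
v = -3 (v = Add(-3, Mul(20, Add(1, -1))) = Add(-3, Mul(20, 0)) = Add(-3, 0) = -3)
P = 12 (P = Add(-2, Add(8, Mul(3, 2))) = Add(-2, Add(8, 6)) = Add(-2, 14) = 12)
Mul(v, Add(P, Mul(2, 5))) = Mul(-3, Add(12, Mul(2, 5))) = Mul(-3, Add(12, 10)) = Mul(-3, 22) = -66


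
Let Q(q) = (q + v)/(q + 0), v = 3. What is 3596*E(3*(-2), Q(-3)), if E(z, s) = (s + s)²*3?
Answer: 0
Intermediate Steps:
Q(q) = (3 + q)/q (Q(q) = (q + 3)/(q + 0) = (3 + q)/q)
E(z, s) = 12*s² (E(z, s) = (2*s)²*3 = (4*s²)*3 = 12*s²)
3596*E(3*(-2), Q(-3)) = 3596*(12*((3 - 3)/(-3))²) = 3596*(12*(-⅓*0)²) = 3596*(12*0²) = 3596*(12*0) = 3596*0 = 0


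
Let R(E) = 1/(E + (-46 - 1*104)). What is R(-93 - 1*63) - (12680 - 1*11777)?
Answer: -276319/306 ≈ -903.00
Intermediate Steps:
R(E) = 1/(-150 + E) (R(E) = 1/(E + (-46 - 104)) = 1/(E - 150) = 1/(-150 + E))
R(-93 - 1*63) - (12680 - 1*11777) = 1/(-150 + (-93 - 1*63)) - (12680 - 1*11777) = 1/(-150 + (-93 - 63)) - (12680 - 11777) = 1/(-150 - 156) - 1*903 = 1/(-306) - 903 = -1/306 - 903 = -276319/306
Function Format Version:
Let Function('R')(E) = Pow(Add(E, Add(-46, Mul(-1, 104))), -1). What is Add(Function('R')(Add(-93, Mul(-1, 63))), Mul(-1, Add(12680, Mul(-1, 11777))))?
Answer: Rational(-276319, 306) ≈ -903.00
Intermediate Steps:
Function('R')(E) = Pow(Add(-150, E), -1) (Function('R')(E) = Pow(Add(E, Add(-46, -104)), -1) = Pow(Add(E, -150), -1) = Pow(Add(-150, E), -1))
Add(Function('R')(Add(-93, Mul(-1, 63))), Mul(-1, Add(12680, Mul(-1, 11777)))) = Add(Pow(Add(-150, Add(-93, Mul(-1, 63))), -1), Mul(-1, Add(12680, Mul(-1, 11777)))) = Add(Pow(Add(-150, Add(-93, -63)), -1), Mul(-1, Add(12680, -11777))) = Add(Pow(Add(-150, -156), -1), Mul(-1, 903)) = Add(Pow(-306, -1), -903) = Add(Rational(-1, 306), -903) = Rational(-276319, 306)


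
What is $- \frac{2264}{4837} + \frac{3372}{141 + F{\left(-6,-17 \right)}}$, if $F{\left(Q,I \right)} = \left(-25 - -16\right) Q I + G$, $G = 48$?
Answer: $- \frac{5986940}{1175391} \approx -5.0936$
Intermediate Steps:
$F{\left(Q,I \right)} = 48 - 9 I Q$ ($F{\left(Q,I \right)} = \left(-25 - -16\right) Q I + 48 = \left(-25 + 16\right) Q I + 48 = - 9 Q I + 48 = - 9 I Q + 48 = 48 - 9 I Q$)
$- \frac{2264}{4837} + \frac{3372}{141 + F{\left(-6,-17 \right)}} = - \frac{2264}{4837} + \frac{3372}{141 + \left(48 - \left(-153\right) \left(-6\right)\right)} = \left(-2264\right) \frac{1}{4837} + \frac{3372}{141 + \left(48 - 918\right)} = - \frac{2264}{4837} + \frac{3372}{141 - 870} = - \frac{2264}{4837} + \frac{3372}{-729} = - \frac{2264}{4837} + 3372 \left(- \frac{1}{729}\right) = - \frac{2264}{4837} - \frac{1124}{243} = - \frac{5986940}{1175391}$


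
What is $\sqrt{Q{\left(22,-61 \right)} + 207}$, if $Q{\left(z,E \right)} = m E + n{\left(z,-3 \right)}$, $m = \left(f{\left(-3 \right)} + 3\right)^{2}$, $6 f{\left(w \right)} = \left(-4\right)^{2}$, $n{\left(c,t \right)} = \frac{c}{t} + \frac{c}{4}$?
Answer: $\frac{i \sqrt{63130}}{6} \approx 41.876 i$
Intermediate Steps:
$n{\left(c,t \right)} = \frac{c}{4} + \frac{c}{t}$ ($n{\left(c,t \right)} = \frac{c}{t} + c \frac{1}{4} = \frac{c}{t} + \frac{c}{4} = \frac{c}{4} + \frac{c}{t}$)
$f{\left(w \right)} = \frac{8}{3}$ ($f{\left(w \right)} = \frac{\left(-4\right)^{2}}{6} = \frac{1}{6} \cdot 16 = \frac{8}{3}$)
$m = \frac{289}{9}$ ($m = \left(\frac{8}{3} + 3\right)^{2} = \left(\frac{17}{3}\right)^{2} = \frac{289}{9} \approx 32.111$)
$Q{\left(z,E \right)} = - \frac{z}{12} + \frac{289 E}{9}$ ($Q{\left(z,E \right)} = \frac{289 E}{9} + \left(\frac{z}{4} + \frac{z}{-3}\right) = \frac{289 E}{9} + \left(\frac{z}{4} + z \left(- \frac{1}{3}\right)\right) = \frac{289 E}{9} + \left(\frac{z}{4} - \frac{z}{3}\right) = \frac{289 E}{9} - \frac{z}{12} = - \frac{z}{12} + \frac{289 E}{9}$)
$\sqrt{Q{\left(22,-61 \right)} + 207} = \sqrt{\left(\left(- \frac{1}{12}\right) 22 + \frac{289}{9} \left(-61\right)\right) + 207} = \sqrt{\left(- \frac{11}{6} - \frac{17629}{9}\right) + 207} = \sqrt{- \frac{35291}{18} + 207} = \sqrt{- \frac{31565}{18}} = \frac{i \sqrt{63130}}{6}$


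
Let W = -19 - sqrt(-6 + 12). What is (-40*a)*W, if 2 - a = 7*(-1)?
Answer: 6840 + 360*sqrt(6) ≈ 7721.8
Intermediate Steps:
a = 9 (a = 2 - 7*(-1) = 2 - 1*(-7) = 2 + 7 = 9)
W = -19 - sqrt(6) ≈ -21.449
(-40*a)*W = (-40*9)*(-19 - sqrt(6)) = -360*(-19 - sqrt(6)) = 6840 + 360*sqrt(6)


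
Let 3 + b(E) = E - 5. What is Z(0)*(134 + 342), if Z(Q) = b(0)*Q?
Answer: 0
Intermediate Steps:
b(E) = -8 + E (b(E) = -3 + (E - 5) = -3 + (-5 + E) = -8 + E)
Z(Q) = -8*Q (Z(Q) = (-8 + 0)*Q = -8*Q)
Z(0)*(134 + 342) = (-8*0)*(134 + 342) = 0*476 = 0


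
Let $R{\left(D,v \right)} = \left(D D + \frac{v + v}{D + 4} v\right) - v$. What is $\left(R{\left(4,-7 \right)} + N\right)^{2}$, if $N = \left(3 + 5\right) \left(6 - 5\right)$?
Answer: $\frac{29929}{16} \approx 1870.6$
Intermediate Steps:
$R{\left(D,v \right)} = D^{2} - v + \frac{2 v^{2}}{4 + D}$ ($R{\left(D,v \right)} = \left(D^{2} + \frac{2 v}{4 + D} v\right) - v = \left(D^{2} + \frac{2 v^{2}}{4 + D}\right) - v = D^{2} - v + \frac{2 v^{2}}{4 + D}$)
$N = 8$ ($N = 8 \left(6 - 5\right) = 8 \cdot 1 = 8$)
$\left(R{\left(4,-7 \right)} + N\right)^{2} = \left(\frac{4^{3} - -28 + 2 \left(-7\right)^{2} + 4 \cdot 4^{2} - 4 \left(-7\right)}{4 + 4} + 8\right)^{2} = \left(\frac{64 + 28 + 2 \cdot 49 + 4 \cdot 16 + 28}{8} + 8\right)^{2} = \left(\frac{64 + 28 + 98 + 64 + 28}{8} + 8\right)^{2} = \left(\frac{1}{8} \cdot 282 + 8\right)^{2} = \left(\frac{141}{4} + 8\right)^{2} = \left(\frac{173}{4}\right)^{2} = \frac{29929}{16}$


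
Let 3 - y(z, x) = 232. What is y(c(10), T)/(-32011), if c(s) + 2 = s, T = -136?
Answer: 229/32011 ≈ 0.0071538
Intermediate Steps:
c(s) = -2 + s
y(z, x) = -229 (y(z, x) = 3 - 1*232 = 3 - 232 = -229)
y(c(10), T)/(-32011) = -229/(-32011) = -229*(-1/32011) = 229/32011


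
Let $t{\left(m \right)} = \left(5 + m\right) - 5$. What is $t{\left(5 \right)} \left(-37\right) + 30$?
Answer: $-155$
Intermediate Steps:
$t{\left(m \right)} = m$
$t{\left(5 \right)} \left(-37\right) + 30 = 5 \left(-37\right) + 30 = -185 + 30 = -155$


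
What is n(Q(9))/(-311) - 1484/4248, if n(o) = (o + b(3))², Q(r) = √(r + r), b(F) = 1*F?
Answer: -144055/330282 - 18*√2/311 ≈ -0.51801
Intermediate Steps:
b(F) = F
Q(r) = √2*√r (Q(r) = √(2*r) = √2*√r)
n(o) = (3 + o)² (n(o) = (o + 3)² = (3 + o)²)
n(Q(9))/(-311) - 1484/4248 = (3 + √2*√9)²/(-311) - 1484/4248 = (3 + √2*3)²*(-1/311) - 1484*1/4248 = (3 + 3*√2)²*(-1/311) - 371/1062 = -(3 + 3*√2)²/311 - 371/1062 = -371/1062 - (3 + 3*√2)²/311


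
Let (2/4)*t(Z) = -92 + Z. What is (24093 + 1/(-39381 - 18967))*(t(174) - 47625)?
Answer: -66719646886343/58348 ≈ -1.1435e+9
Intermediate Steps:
t(Z) = -184 + 2*Z (t(Z) = 2*(-92 + Z) = -184 + 2*Z)
(24093 + 1/(-39381 - 18967))*(t(174) - 47625) = (24093 + 1/(-39381 - 18967))*((-184 + 2*174) - 47625) = (24093 + 1/(-58348))*((-184 + 348) - 47625) = (24093 - 1/58348)*(164 - 47625) = (1405778363/58348)*(-47461) = -66719646886343/58348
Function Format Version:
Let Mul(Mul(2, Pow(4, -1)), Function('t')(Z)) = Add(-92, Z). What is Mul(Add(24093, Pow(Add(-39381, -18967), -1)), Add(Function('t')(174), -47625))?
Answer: Rational(-66719646886343, 58348) ≈ -1.1435e+9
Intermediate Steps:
Function('t')(Z) = Add(-184, Mul(2, Z)) (Function('t')(Z) = Mul(2, Add(-92, Z)) = Add(-184, Mul(2, Z)))
Mul(Add(24093, Pow(Add(-39381, -18967), -1)), Add(Function('t')(174), -47625)) = Mul(Add(24093, Pow(Add(-39381, -18967), -1)), Add(Add(-184, Mul(2, 174)), -47625)) = Mul(Add(24093, Pow(-58348, -1)), Add(Add(-184, 348), -47625)) = Mul(Add(24093, Rational(-1, 58348)), Add(164, -47625)) = Mul(Rational(1405778363, 58348), -47461) = Rational(-66719646886343, 58348)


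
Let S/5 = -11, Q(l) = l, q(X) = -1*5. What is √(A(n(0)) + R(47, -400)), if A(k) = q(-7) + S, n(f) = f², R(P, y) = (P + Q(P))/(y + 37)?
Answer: I*√65622/33 ≈ 7.7627*I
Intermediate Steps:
q(X) = -5
S = -55 (S = 5*(-11) = -55)
R(P, y) = 2*P/(37 + y) (R(P, y) = (P + P)/(y + 37) = (2*P)/(37 + y) = 2*P/(37 + y))
A(k) = -60 (A(k) = -5 - 55 = -60)
√(A(n(0)) + R(47, -400)) = √(-60 + 2*47/(37 - 400)) = √(-60 + 2*47/(-363)) = √(-60 + 2*47*(-1/363)) = √(-60 - 94/363) = √(-21874/363) = I*√65622/33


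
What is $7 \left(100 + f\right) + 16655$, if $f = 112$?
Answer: $18139$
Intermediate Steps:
$7 \left(100 + f\right) + 16655 = 7 \left(100 + 112\right) + 16655 = 7 \cdot 212 + 16655 = 1484 + 16655 = 18139$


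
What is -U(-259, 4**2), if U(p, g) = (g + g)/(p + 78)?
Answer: 32/181 ≈ 0.17680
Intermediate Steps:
U(p, g) = 2*g/(78 + p) (U(p, g) = (2*g)/(78 + p) = 2*g/(78 + p))
-U(-259, 4**2) = -2*4**2/(78 - 259) = -2*16/(-181) = -2*16*(-1)/181 = -1*(-32/181) = 32/181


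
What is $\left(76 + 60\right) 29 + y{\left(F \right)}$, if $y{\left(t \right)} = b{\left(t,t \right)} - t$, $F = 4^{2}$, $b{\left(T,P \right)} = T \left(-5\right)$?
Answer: $3848$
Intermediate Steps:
$b{\left(T,P \right)} = - 5 T$
$F = 16$
$y{\left(t \right)} = - 6 t$ ($y{\left(t \right)} = - 5 t - t = - 6 t$)
$\left(76 + 60\right) 29 + y{\left(F \right)} = \left(76 + 60\right) 29 - 96 = 136 \cdot 29 - 96 = 3944 - 96 = 3848$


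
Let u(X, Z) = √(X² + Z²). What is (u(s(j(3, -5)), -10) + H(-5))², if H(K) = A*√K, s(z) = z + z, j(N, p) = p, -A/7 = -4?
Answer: -3720 + 560*I*√10 ≈ -3720.0 + 1770.9*I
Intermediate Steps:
A = 28 (A = -7*(-4) = 28)
s(z) = 2*z
H(K) = 28*√K
(u(s(j(3, -5)), -10) + H(-5))² = (√((2*(-5))² + (-10)²) + 28*√(-5))² = (√((-10)² + 100) + 28*(I*√5))² = (√(100 + 100) + 28*I*√5)² = (√200 + 28*I*√5)² = (10*√2 + 28*I*√5)²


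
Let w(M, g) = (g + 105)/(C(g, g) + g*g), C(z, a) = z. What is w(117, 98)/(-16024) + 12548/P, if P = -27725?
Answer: -278682648697/615751844400 ≈ -0.45259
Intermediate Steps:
w(M, g) = (105 + g)/(g + g²) (w(M, g) = (g + 105)/(g + g*g) = (105 + g)/(g + g²))
w(117, 98)/(-16024) + 12548/P = ((105 + 98)/(98*(1 + 98)))/(-16024) + 12548/(-27725) = ((1/98)*203/99)*(-1/16024) + 12548*(-1/27725) = ((1/98)*(1/99)*203)*(-1/16024) - 12548/27725 = (29/1386)*(-1/16024) - 12548/27725 = -29/22209264 - 12548/27725 = -278682648697/615751844400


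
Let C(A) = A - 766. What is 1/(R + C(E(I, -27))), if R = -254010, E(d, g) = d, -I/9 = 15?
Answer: -1/254911 ≈ -3.9229e-6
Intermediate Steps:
I = -135 (I = -9*15 = -135)
C(A) = -766 + A
1/(R + C(E(I, -27))) = 1/(-254010 + (-766 - 135)) = 1/(-254010 - 901) = 1/(-254911) = -1/254911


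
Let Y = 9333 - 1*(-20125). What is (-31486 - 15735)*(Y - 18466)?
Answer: -519053232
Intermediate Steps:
Y = 29458 (Y = 9333 + 20125 = 29458)
(-31486 - 15735)*(Y - 18466) = (-31486 - 15735)*(29458 - 18466) = -47221*10992 = -519053232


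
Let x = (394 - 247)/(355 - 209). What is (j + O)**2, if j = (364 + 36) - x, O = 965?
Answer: 39657934449/21316 ≈ 1.8605e+6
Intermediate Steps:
x = 147/146 ≈ 1.0068
j = 58253/146 (j = (364 + 36) - 1*147/146 = 400 - 147/146 = 58253/146 ≈ 398.99)
(j + O)**2 = (58253/146 + 965)**2 = (199143/146)**2 = 39657934449/21316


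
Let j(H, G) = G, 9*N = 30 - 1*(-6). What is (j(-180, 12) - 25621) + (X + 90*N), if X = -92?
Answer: -25341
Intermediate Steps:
N = 4 (N = (30 - 1*(-6))/9 = (30 + 6)/9 = (⅑)*36 = 4)
(j(-180, 12) - 25621) + (X + 90*N) = (12 - 25621) + (-92 + 90*4) = -25609 + (-92 + 360) = -25609 + 268 = -25341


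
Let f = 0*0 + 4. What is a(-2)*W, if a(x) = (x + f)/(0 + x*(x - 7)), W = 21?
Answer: 7/3 ≈ 2.3333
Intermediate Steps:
f = 4 (f = 0 + 4 = 4)
a(x) = (4 + x)/(x*(-7 + x)) (a(x) = (x + 4)/(0 + x*(x - 7)) = (4 + x)/(0 + x*(-7 + x)) = (4 + x)/((x*(-7 + x))) = (4 + x)*(1/(x*(-7 + x))) = (4 + x)/(x*(-7 + x)))
a(-2)*W = ((4 - 2)/((-2)*(-7 - 2)))*21 = -½*2/(-9)*21 = -½*(-⅑)*2*21 = (⅑)*21 = 7/3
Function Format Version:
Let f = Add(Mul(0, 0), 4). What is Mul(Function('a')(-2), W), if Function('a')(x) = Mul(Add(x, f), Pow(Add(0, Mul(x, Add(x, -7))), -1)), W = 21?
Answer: Rational(7, 3) ≈ 2.3333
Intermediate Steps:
f = 4 (f = Add(0, 4) = 4)
Function('a')(x) = Mul(Pow(x, -1), Pow(Add(-7, x), -1), Add(4, x)) (Function('a')(x) = Mul(Add(x, 4), Pow(Add(0, Mul(x, Add(x, -7))), -1)) = Mul(Add(4, x), Pow(Add(0, Mul(x, Add(-7, x))), -1)) = Mul(Add(4, x), Pow(Mul(x, Add(-7, x)), -1)) = Mul(Add(4, x), Mul(Pow(x, -1), Pow(Add(-7, x), -1))) = Mul(Pow(x, -1), Pow(Add(-7, x), -1), Add(4, x)))
Mul(Function('a')(-2), W) = Mul(Mul(Pow(-2, -1), Pow(Add(-7, -2), -1), Add(4, -2)), 21) = Mul(Mul(Rational(-1, 2), Pow(-9, -1), 2), 21) = Mul(Mul(Rational(-1, 2), Rational(-1, 9), 2), 21) = Mul(Rational(1, 9), 21) = Rational(7, 3)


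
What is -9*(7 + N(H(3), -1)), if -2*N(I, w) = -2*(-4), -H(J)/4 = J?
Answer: -27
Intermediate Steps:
H(J) = -4*J
N(I, w) = -4 (N(I, w) = -(-1)*(-4) = -½*8 = -4)
-9*(7 + N(H(3), -1)) = -9*(7 - 4) = -9*3 = -27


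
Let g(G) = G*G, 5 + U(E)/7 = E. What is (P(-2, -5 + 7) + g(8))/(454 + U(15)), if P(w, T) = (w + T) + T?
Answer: 33/262 ≈ 0.12595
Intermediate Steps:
U(E) = -35 + 7*E
g(G) = G**2
P(w, T) = w + 2*T (P(w, T) = (T + w) + T = w + 2*T)
(P(-2, -5 + 7) + g(8))/(454 + U(15)) = ((-2 + 2*(-5 + 7)) + 8**2)/(454 + (-35 + 7*15)) = ((-2 + 2*2) + 64)/(454 + (-35 + 105)) = ((-2 + 4) + 64)/(454 + 70) = (2 + 64)/524 = 66*(1/524) = 33/262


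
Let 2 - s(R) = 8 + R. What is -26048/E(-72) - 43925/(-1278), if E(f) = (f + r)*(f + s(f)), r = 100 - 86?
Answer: -1500287/37062 ≈ -40.480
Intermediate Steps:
s(R) = -6 - R (s(R) = 2 - (8 + R) = 2 + (-8 - R) = -6 - R)
r = 14
E(f) = -84 - 6*f (E(f) = (f + 14)*(f + (-6 - f)) = (14 + f)*(-6) = -84 - 6*f)
-26048/E(-72) - 43925/(-1278) = -26048/(-84 - 6*(-72)) - 43925/(-1278) = -26048/(-84 + 432) - 43925*(-1/1278) = -26048/348 + 43925/1278 = -26048*1/348 + 43925/1278 = -6512/87 + 43925/1278 = -1500287/37062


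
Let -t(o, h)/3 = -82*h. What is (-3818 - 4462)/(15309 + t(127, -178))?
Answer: 2760/9493 ≈ 0.29074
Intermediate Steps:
t(o, h) = 246*h (t(o, h) = -(-246)*h = 246*h)
(-3818 - 4462)/(15309 + t(127, -178)) = (-3818 - 4462)/(15309 + 246*(-178)) = -8280/(15309 - 43788) = -8280/(-28479) = -8280*(-1/28479) = 2760/9493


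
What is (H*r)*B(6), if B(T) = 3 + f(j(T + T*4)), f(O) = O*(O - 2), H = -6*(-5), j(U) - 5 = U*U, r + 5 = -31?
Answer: -882595440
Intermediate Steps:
r = -36 (r = -5 - 31 = -36)
j(U) = 5 + U² (j(U) = 5 + U*U = 5 + U²)
H = 30
f(O) = O*(-2 + O)
B(T) = 3 + (3 + 25*T²)*(5 + 25*T²) (B(T) = 3 + (5 + (T + T*4)²)*(-2 + (5 + (T + T*4)²)) = 3 + (5 + (T + 4*T)²)*(-2 + (5 + (T + 4*T)²)) = 3 + (5 + (5*T)²)*(-2 + (5 + (5*T)²)) = 3 + (5 + 25*T²)*(-2 + (5 + 25*T²)) = 3 + (5 + 25*T²)*(3 + 25*T²) = 3 + (3 + 25*T²)*(5 + 25*T²))
(H*r)*B(6) = (30*(-36))*(18 + 200*6² + 625*6⁴) = -1080*(18 + 200*36 + 625*1296) = -1080*(18 + 7200 + 810000) = -1080*817218 = -882595440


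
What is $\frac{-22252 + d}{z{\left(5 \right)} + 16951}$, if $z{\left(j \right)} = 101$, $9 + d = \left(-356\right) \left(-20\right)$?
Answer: $- \frac{103}{116} \approx -0.88793$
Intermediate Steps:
$d = 7111$ ($d = -9 - -7120 = -9 + 7120 = 7111$)
$\frac{-22252 + d}{z{\left(5 \right)} + 16951} = \frac{-22252 + 7111}{101 + 16951} = - \frac{15141}{17052} = \left(-15141\right) \frac{1}{17052} = - \frac{103}{116}$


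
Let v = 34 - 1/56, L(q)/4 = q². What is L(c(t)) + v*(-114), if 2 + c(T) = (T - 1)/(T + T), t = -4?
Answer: -433037/112 ≈ -3866.4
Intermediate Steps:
c(T) = -2 + (-1 + T)/(2*T) (c(T) = -2 + (T - 1)/(T + T) = -2 + (-1 + T)/((2*T)) = -2 + (-1 + T)*(1/(2*T)) = -2 + (-1 + T)/(2*T))
L(q) = 4*q²
v = 1903/56 (v = 34 - 1*1/56 = 34 - 1/56 = 1903/56 ≈ 33.982)
L(c(t)) + v*(-114) = 4*((½)*(-1 - 3*(-4))/(-4))² + (1903/56)*(-114) = 4*((½)*(-¼)*(-1 + 12))² - 108471/28 = 4*((½)*(-¼)*11)² - 108471/28 = 4*(-11/8)² - 108471/28 = 4*(121/64) - 108471/28 = 121/16 - 108471/28 = -433037/112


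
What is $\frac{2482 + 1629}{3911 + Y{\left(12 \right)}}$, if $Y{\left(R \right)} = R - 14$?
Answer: $\frac{4111}{3909} \approx 1.0517$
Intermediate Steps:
$Y{\left(R \right)} = -14 + R$
$\frac{2482 + 1629}{3911 + Y{\left(12 \right)}} = \frac{2482 + 1629}{3911 + \left(-14 + 12\right)} = \frac{4111}{3911 - 2} = \frac{4111}{3909}$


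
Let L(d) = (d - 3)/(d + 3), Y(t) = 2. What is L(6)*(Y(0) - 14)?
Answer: -4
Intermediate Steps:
L(d) = (-3 + d)/(3 + d)
L(6)*(Y(0) - 14) = ((-3 + 6)/(3 + 6))*(2 - 14) = (3/9)*(-12) = ((⅑)*3)*(-12) = (⅓)*(-12) = -4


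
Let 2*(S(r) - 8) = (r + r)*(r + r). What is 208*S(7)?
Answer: 22048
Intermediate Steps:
S(r) = 8 + 2*r² (S(r) = 8 + ((r + r)*(r + r))/2 = 8 + ((2*r)*(2*r))/2 = 8 + (4*r²)/2 = 8 + 2*r²)
208*S(7) = 208*(8 + 2*7²) = 208*(8 + 2*49) = 208*(8 + 98) = 208*106 = 22048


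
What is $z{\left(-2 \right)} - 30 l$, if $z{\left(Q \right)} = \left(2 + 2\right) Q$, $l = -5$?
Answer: $142$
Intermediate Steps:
$z{\left(Q \right)} = 4 Q$
$z{\left(-2 \right)} - 30 l = 4 \left(-2\right) - -150 = -8 + 150 = 142$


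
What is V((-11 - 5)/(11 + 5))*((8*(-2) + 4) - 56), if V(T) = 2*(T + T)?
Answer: 272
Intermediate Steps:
V(T) = 4*T (V(T) = 2*(2*T) = 4*T)
V((-11 - 5)/(11 + 5))*((8*(-2) + 4) - 56) = (4*((-11 - 5)/(11 + 5)))*((8*(-2) + 4) - 56) = (4*(-16/16))*((-16 + 4) - 56) = (4*(-16*1/16))*(-12 - 56) = (4*(-1))*(-68) = -4*(-68) = 272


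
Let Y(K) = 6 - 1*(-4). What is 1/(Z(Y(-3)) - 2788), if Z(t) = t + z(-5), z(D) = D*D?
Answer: -1/2753 ≈ -0.00036324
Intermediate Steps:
z(D) = D²
Y(K) = 10 (Y(K) = 6 + 4 = 10)
Z(t) = 25 + t (Z(t) = t + (-5)² = t + 25 = 25 + t)
1/(Z(Y(-3)) - 2788) = 1/((25 + 10) - 2788) = 1/(35 - 2788) = 1/(-2753) = -1/2753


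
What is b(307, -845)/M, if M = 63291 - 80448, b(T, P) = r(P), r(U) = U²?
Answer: -714025/17157 ≈ -41.617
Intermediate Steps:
b(T, P) = P²
M = -17157
b(307, -845)/M = (-845)²/(-17157) = 714025*(-1/17157) = -714025/17157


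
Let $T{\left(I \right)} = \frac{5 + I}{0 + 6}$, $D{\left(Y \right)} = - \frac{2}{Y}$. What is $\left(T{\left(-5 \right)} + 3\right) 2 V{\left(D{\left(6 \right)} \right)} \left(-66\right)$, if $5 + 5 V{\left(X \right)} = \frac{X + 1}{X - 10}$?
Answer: $\frac{62172}{155} \approx 401.11$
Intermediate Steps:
$T{\left(I \right)} = \frac{5}{6} + \frac{I}{6}$ ($T{\left(I \right)} = \frac{5 + I}{6} = \left(5 + I\right) \frac{1}{6} = \frac{5}{6} + \frac{I}{6}$)
$V{\left(X \right)} = -1 + \frac{1 + X}{5 \left(-10 + X\right)}$ ($V{\left(X \right)} = -1 + \frac{\left(X + 1\right) \frac{1}{X - 10}}{5} = -1 + \frac{\left(1 + X\right) \frac{1}{-10 + X}}{5} = -1 + \frac{\frac{1}{-10 + X} \left(1 + X\right)}{5} = -1 + \frac{1 + X}{5 \left(-10 + X\right)}$)
$\left(T{\left(-5 \right)} + 3\right) 2 V{\left(D{\left(6 \right)} \right)} \left(-66\right) = \left(\left(\frac{5}{6} + \frac{1}{6} \left(-5\right)\right) + 3\right) 2 \frac{51 - 4 \left(- \frac{2}{6}\right)}{5 \left(-10 - \frac{2}{6}\right)} \left(-66\right) = \left(\left(\frac{5}{6} - \frac{5}{6}\right) + 3\right) 2 \frac{51 - 4 \left(\left(-2\right) \frac{1}{6}\right)}{5 \left(-10 - \frac{1}{3}\right)} \left(-66\right) = \left(0 + 3\right) 2 \frac{51 - - \frac{4}{3}}{5 \left(-10 - \frac{1}{3}\right)} \left(-66\right) = 3 \cdot 2 \frac{51 + \frac{4}{3}}{5 \left(- \frac{31}{3}\right)} \left(-66\right) = 6 \cdot \frac{1}{5} \left(- \frac{3}{31}\right) \frac{157}{3} \left(-66\right) = 6 \left(- \frac{157}{155}\right) \left(-66\right) = \left(- \frac{942}{155}\right) \left(-66\right) = \frac{62172}{155}$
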